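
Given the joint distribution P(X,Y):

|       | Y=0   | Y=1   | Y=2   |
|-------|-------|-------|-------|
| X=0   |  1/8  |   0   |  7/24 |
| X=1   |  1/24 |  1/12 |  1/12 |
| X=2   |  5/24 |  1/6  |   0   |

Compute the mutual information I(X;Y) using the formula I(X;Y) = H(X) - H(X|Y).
0.5054 bits

I(X;Y) = H(X) - H(X|Y)

Marginal of X (row sums):
  P(X=0) = 1/8 + 0 + 7/24 = 5/12
  P(X=1) = 1/24 + 1/12 + 1/12 = 5/24
  P(X=2) = 5/24 + 1/6 + 0 = 3/8
H(X) = -[(5/12)·log₂(5/12) + (5/24)·log₂(5/24) + (3/8)·log₂(3/8)]
  = 0.5263 + 0.4715 + 0.5306 = 1.5284 bits

Marginal of Y (column sums):
  P(Y=0) = 1/8 + 1/24 + 5/24 = 3/8
  P(Y=1) = 0 + 1/12 + 1/6 = 1/4
  P(Y=2) = 7/24 + 1/12 + 0 = 3/8
H(X|Y) = Σ_y P(y)·H(X|Y=y):
  Y=0: P(Y=0) = 3/8, P(X|Y=0) = (1/3, 1/9, 5/9) → H(X|Y=0) = 1.3516
  Y=1: P(Y=1) = 1/4, P(X|Y=1) = (0, 1/3, 2/3) → H(X|Y=1) = 0.9183
  Y=2: P(Y=2) = 3/8, P(X|Y=2) = (7/9, 2/9, 0) → H(X|Y=2) = 0.7642
H(X|Y) = (3/8)·1.3516 + (1/4)·0.9183 + (3/8)·0.7642 = 1.0230 bits

I(X;Y) = H(X) - H(X|Y) = 1.5284 - 1.0230 = 0.5054 bits

Cross-check via I(X;Y) = H(X) + H(Y) - H(X,Y): computing H(Y) from the column sums and H(X,Y) from the 9 cells in the same way gives H(Y) = 1.5613 bits and H(X,Y) = 2.5843 bits, so
I(X;Y) = 1.5284 + 1.5613 - 2.5843 = 0.5054 bits ✓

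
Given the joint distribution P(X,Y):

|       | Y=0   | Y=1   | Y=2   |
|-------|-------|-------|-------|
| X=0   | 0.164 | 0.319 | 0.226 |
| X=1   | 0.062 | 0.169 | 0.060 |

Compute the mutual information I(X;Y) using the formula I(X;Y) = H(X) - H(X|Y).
0.0123 bits

I(X;Y) = H(X) - H(X|Y)

Marginal of X (row sums):
  P(X=0) = 0.164 + 0.319 + 0.226 = 0.709
  P(X=1) = 0.062 + 0.169 + 0.060 = 0.291
H(X) = -[0.709·log₂(0.709) + 0.291·log₂(0.291)]
  = 0.3518 + 0.5182 = 0.8700 bits

Marginal of Y (column sums):
  P(Y=0) = 0.164 + 0.062 = 0.226
  P(Y=1) = 0.319 + 0.169 = 0.488
  P(Y=2) = 0.226 + 0.060 = 0.286
H(X|Y) = Σ_y P(y)·H(X|Y=y):
  Y=0: P(Y=0) = 0.226, P(X|Y=0) = (82/113, 31/113) → H(X|Y=0) = 0.8476
  Y=1: P(Y=1) = 0.488, P(X|Y=1) = (319/488, 169/488) → H(X|Y=1) = 0.9307
  Y=2: P(Y=2) = 0.286, P(X|Y=2) = (113/143, 30/143) → H(X|Y=2) = 0.7411
H(X|Y) = 0.226·0.8476 + 0.488·0.9307 + 0.286·0.7411 = 0.8577 bits

I(X;Y) = H(X) - H(X|Y) = 0.8700 - 0.8577 = 0.0123 bits

Cross-check via I(X;Y) = H(X) + H(Y) - H(X,Y): computing H(Y) from the column sums and H(X,Y) from the 6 cells in the same way gives H(Y) = 1.5065 bits and H(X,Y) = 2.3642 bits, so
I(X;Y) = 0.8700 + 1.5065 - 2.3642 = 0.0123 bits ✓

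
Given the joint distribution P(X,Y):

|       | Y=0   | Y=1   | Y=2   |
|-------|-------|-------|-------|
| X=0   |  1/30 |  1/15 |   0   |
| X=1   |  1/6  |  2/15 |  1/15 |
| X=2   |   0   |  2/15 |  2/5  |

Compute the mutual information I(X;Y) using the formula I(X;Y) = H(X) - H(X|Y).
0.4332 bits

I(X;Y) = H(X) - H(X|Y)

Marginal of X (row sums):
  P(X=0) = 1/30 + 1/15 + 0 = 1/10
  P(X=1) = 1/6 + 2/15 + 1/15 = 11/30
  P(X=2) = 0 + 2/15 + 2/5 = 8/15
H(X) = -[(1/10)·log₂(1/10) + (11/30)·log₂(11/30) + (8/15)·log₂(8/15)]
  = 0.332193 + 0.530735 + 0.483675 = 1.34660 bits

Marginal of Y (column sums):
  P(Y=0) = 1/30 + 1/6 + 0 = 1/5
  P(Y=1) = 1/15 + 2/15 + 2/15 = 1/3
  P(Y=2) = 0 + 1/15 + 2/5 = 7/15
H(X|Y) = Σ_y P(y)·H(X|Y=y):
  Y=0: P(Y=0) = 1/5, P(X|Y=0) = (1/6, 5/6, 0) → H(X|Y=0) = 0.650022
  Y=1: P(Y=1) = 1/3, P(X|Y=1) = (1/5, 2/5, 2/5) → H(X|Y=1) = 1.521928
  Y=2: P(Y=2) = 7/15, P(X|Y=2) = (0, 1/7, 6/7) → H(X|Y=2) = 0.591673
H(X|Y) = (1/5)·0.650022 + (1/3)·1.521928 + (7/15)·0.591673 = 0.91343 bits

I(X;Y) = H(X) - H(X|Y) = 1.34660 - 0.91343 = 0.4332 bits

Cross-check via I(X;Y) = H(X) + H(Y) - H(X,Y): computing H(Y) from the column sums and H(X,Y) from the 9 cells in the same way gives H(Y) = 1.50582 bits and H(X,Y) = 2.41925 bits, so
I(X;Y) = 1.34660 + 1.50582 - 2.41925 = 0.4332 bits ✓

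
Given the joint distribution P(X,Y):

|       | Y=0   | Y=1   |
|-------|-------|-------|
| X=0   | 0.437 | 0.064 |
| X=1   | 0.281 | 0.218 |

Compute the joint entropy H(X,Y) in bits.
1.7694 bits

H(X,Y) = -Σ_{x,y} P(x,y) log₂ P(x,y). Per-cell terms -P(x,y)·log₂P(x,y):
  X=0: 0.5219, 0.2538
  X=1: 0.5146, 0.4791
Sum of the 4 terms: H(X,Y) = 1.7694 bits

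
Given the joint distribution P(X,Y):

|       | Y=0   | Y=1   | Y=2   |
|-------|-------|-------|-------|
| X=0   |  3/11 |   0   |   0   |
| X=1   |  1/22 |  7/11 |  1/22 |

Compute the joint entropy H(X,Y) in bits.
1.3316 bits

H(X,Y) = -Σ_{x,y} P(x,y) log₂ P(x,y). Per-cell terms -P(x,y)·log₂P(x,y):
  X=0: 0.5112, 0.0000, 0.0000
  X=1: 0.2027, 0.4150, 0.2027
  (cells with P = 0 contribute 0)
Sum of the 6 terms: H(X,Y) = 1.3316 bits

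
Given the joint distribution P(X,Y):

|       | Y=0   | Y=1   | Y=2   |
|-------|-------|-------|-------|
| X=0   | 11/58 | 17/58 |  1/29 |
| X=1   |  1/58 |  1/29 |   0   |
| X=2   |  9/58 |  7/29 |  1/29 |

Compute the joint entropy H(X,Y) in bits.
2.4895 bits

H(X,Y) = -Σ_{x,y} P(x,y) log₂ P(x,y). Per-cell terms -P(x,y)·log₂P(x,y):
  X=0: 0.45490, 0.51894, 0.16752
  X=1: 0.10100, 0.16752, 0.00000
  X=2: 0.41711, 0.49498, 0.16752
  (cells with P = 0 contribute 0)
Sum of the 9 terms: H(X,Y) = 2.4895 bits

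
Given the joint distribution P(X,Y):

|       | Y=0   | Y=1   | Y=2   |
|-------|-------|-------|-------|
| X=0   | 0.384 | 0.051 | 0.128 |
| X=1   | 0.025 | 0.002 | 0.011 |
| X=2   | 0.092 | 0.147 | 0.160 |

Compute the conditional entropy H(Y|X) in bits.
1.3229 bits

H(Y|X) = H(X,Y) - H(X)

H(X,Y) = -Σ_{x,y} P(x,y) log₂ P(x,y). Per-cell terms -P(x,y)·log₂P(x,y):
  X=0: 0.53024, 0.21896, 0.37962
  X=1: 0.13305, 0.01793, 0.07157
  X=2: 0.31668, 0.40662, 0.42302
Sum of the 9 terms: H(X,Y) = 2.4977 bits

Marginal of X (row sums):
  P(X=0) = 0.384 + 0.051 + 0.128 = 0.563
  P(X=1) = 0.025 + 0.002 + 0.011 = 0.038
  P(X=2) = 0.092 + 0.147 + 0.160 = 0.399
H(X) = -[0.563·log₂(0.563) + 0.038·log₂(0.038) + 0.399·log₂(0.399)]
  = 0.46661 + 0.17928 + 0.52889 = 1.1748 bits

H(Y|X) = H(X,Y) - H(X) = 2.4977 - 1.1748 = 1.3229 bits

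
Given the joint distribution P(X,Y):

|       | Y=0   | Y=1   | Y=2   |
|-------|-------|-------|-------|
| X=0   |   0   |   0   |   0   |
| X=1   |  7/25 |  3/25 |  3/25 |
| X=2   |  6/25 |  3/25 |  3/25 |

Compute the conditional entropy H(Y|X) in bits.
1.4778 bits

H(Y|X) = H(X,Y) - H(X)

H(X,Y) = -Σ_{x,y} P(x,y) log₂ P(x,y). Per-cell terms -P(x,y)·log₂P(x,y):
  X=0: 0.000000, 0.000000, 0.000000
  X=1: 0.514220, 0.367067, 0.367067
  X=2: 0.494134, 0.367067, 0.367067
  (cells with P = 0 contribute 0)
Sum of the 9 terms: H(X,Y) = 2.47662 bits

Marginal of X (row sums):
  P(X=0) = 0 + 0 + 0 = 0
  P(X=1) = 7/25 + 3/25 + 3/25 = 13/25
  P(X=2) = 6/25 + 3/25 + 3/25 = 12/25
H(X) = -[(13/25)·log₂(13/25) + (12/25)·log₂(12/25)]   (outcomes with P = 0 contribute 0)
  = 0.490577 + 0.508269 = 0.99885 bits

H(Y|X) = H(X,Y) - H(X) = 2.47662 - 0.99885 = 1.4778 bits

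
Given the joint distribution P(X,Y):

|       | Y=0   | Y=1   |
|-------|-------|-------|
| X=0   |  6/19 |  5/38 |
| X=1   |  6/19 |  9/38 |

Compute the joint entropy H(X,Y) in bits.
1.9275 bits

H(X,Y) = -Σ_{x,y} P(x,y) log₂ P(x,y). Per-cell terms -P(x,y)·log₂P(x,y):
  X=0: 0.52515, 0.38500
  X=1: 0.52515, 0.49216
Sum of the 4 terms: H(X,Y) = 1.9275 bits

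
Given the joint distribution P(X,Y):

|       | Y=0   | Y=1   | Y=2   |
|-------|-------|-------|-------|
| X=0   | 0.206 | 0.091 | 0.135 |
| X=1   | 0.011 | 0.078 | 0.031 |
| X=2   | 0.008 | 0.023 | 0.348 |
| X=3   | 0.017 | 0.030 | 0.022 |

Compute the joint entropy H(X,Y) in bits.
2.7719 bits

H(X,Y) = -Σ_{x,y} P(x,y) log₂ P(x,y). Per-cell terms -P(x,y)·log₂P(x,y):
  X=0: 0.4695, 0.3147, 0.3900
  X=1: 0.0716, 0.2871, 0.1554
  X=2: 0.0557, 0.1252, 0.5299
  X=3: 0.0999, 0.1518, 0.1211
Sum of the 12 terms: H(X,Y) = 2.7719 bits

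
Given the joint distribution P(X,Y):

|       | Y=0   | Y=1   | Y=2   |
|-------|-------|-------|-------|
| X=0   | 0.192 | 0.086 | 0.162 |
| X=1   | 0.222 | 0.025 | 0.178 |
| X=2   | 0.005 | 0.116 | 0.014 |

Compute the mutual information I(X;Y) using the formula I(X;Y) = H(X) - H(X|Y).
0.2474 bits

I(X;Y) = H(X) - H(X|Y)

Marginal of X (row sums):
  P(X=0) = 0.192 + 0.086 + 0.162 = 0.440
  P(X=1) = 0.222 + 0.025 + 0.178 = 0.425
  P(X=2) = 0.005 + 0.116 + 0.014 = 0.135
H(X) = -[0.440·log₂(0.440) + 0.425·log₂(0.425) + 0.135·log₂(0.135)]
  = 0.52115 + 0.52465 + 0.39001 = 1.4358 bits

Marginal of Y (column sums):
  P(Y=0) = 0.192 + 0.222 + 0.005 = 0.419
  P(Y=1) = 0.086 + 0.025 + 0.116 = 0.227
  P(Y=2) = 0.162 + 0.178 + 0.014 = 0.354
H(X|Y) = Σ_y P(y)·H(X|Y=y):
  Y=0: P(Y=0) = 0.419, P(X|Y=0) = (192/419, 222/419, 5/419) → H(X|Y=0) = 1.07767
  Y=1: P(Y=1) = 0.227, P(X|Y=1) = (86/227, 25/227, 116/227) → H(X|Y=1) = 1.37597
  Y=2: P(Y=2) = 0.354, P(X|Y=2) = (27/59, 89/177, 7/177) → H(X|Y=2) = 1.19913
H(X|Y) = 0.419·1.07767 + 0.227·1.37597 + 0.354·1.19913 = 1.1884 bits

I(X;Y) = H(X) - H(X|Y) = 1.4358 - 1.1884 = 0.2474 bits

Cross-check via I(X;Y) = H(X) + H(Y) - H(X,Y): computing H(Y) from the column sums and H(X,Y) from the 9 cells in the same way gives H(Y) = 1.5418 bits and H(X,Y) = 2.7302 bits, so
I(X;Y) = 1.4358 + 1.5418 - 2.7302 = 0.2474 bits ✓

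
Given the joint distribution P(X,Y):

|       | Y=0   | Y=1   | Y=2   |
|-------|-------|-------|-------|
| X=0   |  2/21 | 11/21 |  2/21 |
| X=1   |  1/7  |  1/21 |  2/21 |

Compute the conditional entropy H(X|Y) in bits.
0.6581 bits

H(X|Y) = H(X,Y) - H(Y)

H(X,Y) = -Σ_{x,y} P(x,y) log₂ P(x,y). Per-cell terms -P(x,y)·log₂P(x,y):
  X=0: 0.32308, 0.48865, 0.32308
  X=1: 0.40105, 0.20916, 0.32308
Sum of the 6 terms: H(X,Y) = 2.0681 bits

Marginal of Y (column sums):
  P(Y=0) = 2/21 + 1/7 = 5/21
  P(Y=1) = 11/21 + 1/21 = 4/7
  P(Y=2) = 2/21 + 2/21 = 4/21
H(Y) = -[(5/21)·log₂(5/21) + (4/7)·log₂(4/7) + (4/21)·log₂(4/21)]
  = 0.49295 + 0.46135 + 0.45568 = 1.4100 bits

H(X|Y) = H(X,Y) - H(Y) = 2.0681 - 1.4100 = 0.6581 bits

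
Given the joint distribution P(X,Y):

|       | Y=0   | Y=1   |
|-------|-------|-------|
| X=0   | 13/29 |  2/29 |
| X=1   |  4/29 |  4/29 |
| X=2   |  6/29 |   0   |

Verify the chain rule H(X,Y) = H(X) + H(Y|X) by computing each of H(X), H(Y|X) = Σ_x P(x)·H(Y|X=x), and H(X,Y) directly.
H(X) = 1.4748 bits, H(Y|X) = 0.5689 bits, H(X,Y) = 2.0437 bits

Marginal of X (row sums):
  P(X=0) = 13/29 + 2/29 = 15/29
  P(X=1) = 4/29 + 4/29 = 8/29
  P(X=2) = 6/29 + 0 = 6/29
H(X) = -[(15/29)·log₂(15/29) + (8/29)·log₂(8/29) + (6/29)·log₂(6/29)]
  = 0.491943 + 0.512546 + 0.470280 = 1.4748 bits

H(Y|X) = Σ_x P(x)·H(Y|X=x):
  X=0: P(X=0) = 15/29, P(Y|X=0) = (13/15, 2/15) → H(Y|X=0) = 0.566510
  X=1: P(X=1) = 8/29, P(Y|X=1) = (1/2, 1/2) → H(Y|X=1) = 1.000000
  X=2: P(X=2) = 6/29, P(Y|X=2) = (1, 0) → H(Y|X=2) = 0.000000
H(Y|X) = (15/29)·0.566510 + (8/29)·1.000000 + (6/29)·0.000000 = 0.5689 bits

H(X,Y) = -Σ_{x,y} P(x,y) log₂ P(x,y). Per-cell terms -P(x,y)·log₂P(x,y):
  X=0: 0.518898, 0.266068
  X=1: 0.394204, 0.394204
  X=2: 0.470280, 0.000000
  (cells with P = 0 contribute 0)
Sum of the 6 terms: H(X,Y) = 2.0437 bits

Chain rule check:
  H(X) + H(Y|X) = 1.4748 + 0.5689 = 2.0437 bits
  H(X,Y) = 2.0437 bits
✓ Chain rule verified.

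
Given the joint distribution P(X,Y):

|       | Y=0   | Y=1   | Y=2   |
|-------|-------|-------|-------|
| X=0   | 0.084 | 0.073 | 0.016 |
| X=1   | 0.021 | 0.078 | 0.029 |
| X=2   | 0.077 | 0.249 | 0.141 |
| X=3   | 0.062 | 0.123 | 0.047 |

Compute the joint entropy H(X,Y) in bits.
3.2342 bits

H(X,Y) = -Σ_{x,y} P(x,y) log₂ P(x,y). Per-cell terms -P(x,y)·log₂P(x,y):
  X=0: 0.30017, 0.27565, 0.09545
  X=1: 0.11704, 0.28707, 0.14813
  X=2: 0.28482, 0.49944, 0.39850
  X=3: 0.24872, 0.37186, 0.20733
Sum of the 12 terms: H(X,Y) = 3.2342 bits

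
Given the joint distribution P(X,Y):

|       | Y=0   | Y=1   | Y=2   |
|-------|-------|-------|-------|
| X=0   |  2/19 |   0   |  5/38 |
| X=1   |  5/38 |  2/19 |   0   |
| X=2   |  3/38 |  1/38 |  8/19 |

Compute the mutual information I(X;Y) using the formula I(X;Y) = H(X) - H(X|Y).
0.4482 bits

I(X;Y) = H(X) - H(X|Y)

Marginal of X (row sums):
  P(X=0) = 2/19 + 0 + 5/38 = 9/38
  P(X=1) = 5/38 + 2/19 + 0 = 9/38
  P(X=2) = 3/38 + 1/38 + 8/19 = 10/19
H(X) = -[(9/38)·log₂(9/38) + (9/38)·log₂(9/38) + (10/19)·log₂(10/19)]
  = 0.49216 + 0.49216 + 0.48737 = 1.4717 bits

Marginal of Y (column sums):
  P(Y=0) = 2/19 + 5/38 + 3/38 = 6/19
  P(Y=1) = 0 + 2/19 + 1/38 = 5/38
  P(Y=2) = 5/38 + 0 + 8/19 = 21/38
H(X|Y) = Σ_y P(y)·H(X|Y=y):
  Y=0: P(Y=0) = 6/19, P(X|Y=0) = (1/3, 5/12, 1/4) → H(X|Y=0) = 1.55459
  Y=1: P(Y=1) = 5/38, P(X|Y=1) = (0, 4/5, 1/5) → H(X|Y=1) = 0.72193
  Y=2: P(Y=2) = 21/38, P(X|Y=2) = (5/21, 0, 16/21) → H(X|Y=2) = 0.79186
H(X|Y) = (6/19)·1.55459 + (5/38)·0.72193 + (21/38)·0.79186 = 1.0235 bits

I(X;Y) = H(X) - H(X|Y) = 1.4717 - 1.0235 = 0.4482 bits

Cross-check via I(X;Y) = H(X) + H(Y) - H(X,Y): computing H(Y) from the column sums and H(X,Y) from the 9 cells in the same way gives H(Y) = 1.3830 bits and H(X,Y) = 2.4065 bits, so
I(X;Y) = 1.4717 + 1.3830 - 2.4065 = 0.4482 bits ✓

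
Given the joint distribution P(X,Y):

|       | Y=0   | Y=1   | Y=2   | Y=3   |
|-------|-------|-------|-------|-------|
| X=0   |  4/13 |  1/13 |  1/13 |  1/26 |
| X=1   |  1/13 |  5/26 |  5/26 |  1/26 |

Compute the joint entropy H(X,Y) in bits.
2.6535 bits

H(X,Y) = -Σ_{x,y} P(x,y) log₂ P(x,y). Per-cell terms -P(x,y)·log₂P(x,y):
  X=0: 0.523212, 0.284649, 0.284649, 0.180786
  X=1: 0.284649, 0.457406, 0.457406, 0.180786
Sum of the 8 terms: H(X,Y) = 2.6535 bits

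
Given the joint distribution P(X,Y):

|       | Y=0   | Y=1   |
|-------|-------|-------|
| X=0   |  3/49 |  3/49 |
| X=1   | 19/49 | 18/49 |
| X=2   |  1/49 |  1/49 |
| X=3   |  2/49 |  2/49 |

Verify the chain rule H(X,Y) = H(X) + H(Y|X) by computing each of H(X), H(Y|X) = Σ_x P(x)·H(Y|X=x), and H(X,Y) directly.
H(X) = 1.1604 bits, H(Y|X) = 0.9996 bits, H(X,Y) = 2.1600 bits

Marginal of X (row sums):
  P(X=0) = 3/49 + 3/49 = 6/49
  P(X=1) = 19/49 + 18/49 = 37/49
  P(X=2) = 1/49 + 1/49 = 2/49
  P(X=3) = 2/49 + 2/49 = 4/49
H(X) = -[(6/49)·log₂(6/49) + (37/49)·log₂(37/49) + (2/49)·log₂(2/49) + (4/49)·log₂(4/49)]
  = 0.370989 + 0.306010 + 0.188356 + 0.295078 = 1.1604 bits

H(Y|X) = Σ_x P(x)·H(Y|X=x):
  X=0: P(X=0) = 6/49, P(Y|X=0) = (1/2, 1/2) → H(Y|X=0) = 1.000000
  X=1: P(X=1) = 37/49, P(Y|X=1) = (19/37, 18/37) → H(Y|X=1) = 0.999473
  X=2: P(X=2) = 2/49, P(Y|X=2) = (1/2, 1/2) → H(Y|X=2) = 1.000000
  X=3: P(X=3) = 4/49, P(Y|X=3) = (1/2, 1/2) → H(Y|X=3) = 1.000000
H(Y|X) = (6/49)·1.000000 + (37/49)·0.999473 + (2/49)·1.000000 + (4/49)·1.000000 = 0.9996 bits

H(X,Y) = -Σ_{x,y} P(x,y) log₂ P(x,y). Per-cell terms -P(x,y)·log₂P(x,y):
  X=0: 0.246719, 0.246719
  X=1: 0.529977, 0.530737
  X=2: 0.114586, 0.114586
  X=3: 0.188356, 0.188356
Sum of the 8 terms: H(X,Y) = 2.1600 bits

Chain rule check:
  H(X) + H(Y|X) = 1.1604 + 0.9996 = 2.1600 bits
  H(X,Y) = 2.1600 bits
✓ Chain rule verified.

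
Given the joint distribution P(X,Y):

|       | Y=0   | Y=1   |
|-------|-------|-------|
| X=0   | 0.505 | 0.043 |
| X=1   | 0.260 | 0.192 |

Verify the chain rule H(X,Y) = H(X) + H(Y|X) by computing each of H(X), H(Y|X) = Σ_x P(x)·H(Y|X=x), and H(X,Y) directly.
H(X) = 0.9933 bits, H(Y|X) = 0.6620 bits, H(X,Y) = 1.6554 bits

Marginal of X (row sums):
  P(X=0) = 0.505 + 0.043 = 0.548
  P(X=1) = 0.260 + 0.192 = 0.452
H(X) = -[0.548·log₂(0.548) + 0.452·log₂(0.452)]
  = 0.4755 + 0.5178 = 0.9933 bits

H(Y|X) = Σ_x P(x)·H(Y|X=x):
  X=0: P(X=0) = 0.548, P(Y|X=0) = (505/548, 43/548) → H(Y|X=0) = 0.3968
  X=1: P(X=1) = 0.452, P(Y|X=1) = (65/113, 48/113) → H(Y|X=1) = 0.9836
H(Y|X) = 0.548·0.3968 + 0.452·0.9836 = 0.6620 bits

H(X,Y) = -Σ_{x,y} P(x,y) log₂ P(x,y). Per-cell terms -P(x,y)·log₂P(x,y):
  X=0: 0.4978, 0.1952
  X=1: 0.5053, 0.4571
Sum of the 4 terms: H(X,Y) = 1.6554 bits

Chain rule check:
  H(X) + H(Y|X) = 0.9933 + 0.6620 = 1.6553 bits
  H(X,Y) = 1.6554 bits
✓ Chain rule verified (Δ = 0.0001 is 4-dp rounding noise: each of the three values was rounded independently).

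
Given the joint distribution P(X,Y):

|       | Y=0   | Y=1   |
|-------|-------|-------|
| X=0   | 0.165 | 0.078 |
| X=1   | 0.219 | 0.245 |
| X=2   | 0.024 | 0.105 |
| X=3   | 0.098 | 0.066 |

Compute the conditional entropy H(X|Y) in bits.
1.7508 bits

H(X|Y) = H(X,Y) - H(Y)

H(X,Y) = -Σ_{x,y} P(x,y) log₂ P(x,y). Per-cell terms -P(x,y)·log₂P(x,y):
  X=0: 0.42891, 0.28707
  X=1: 0.47983, 0.49714
  X=2: 0.12914, 0.34141
  X=3: 0.32841, 0.25881
Sum of the 8 terms: H(X,Y) = 2.7507 bits

Marginal of Y (column sums):
  P(Y=0) = 0.165 + 0.219 + 0.024 + 0.098 = 0.506
  P(Y=1) = 0.078 + 0.245 + 0.105 + 0.066 = 0.494
H(Y) = -[0.506·log₂(0.506) + 0.494·log₂(0.494)]
  = 0.49729 + 0.50260 = 0.9999 bits

H(X|Y) = H(X,Y) - H(Y) = 2.7507 - 0.9999 = 1.7508 bits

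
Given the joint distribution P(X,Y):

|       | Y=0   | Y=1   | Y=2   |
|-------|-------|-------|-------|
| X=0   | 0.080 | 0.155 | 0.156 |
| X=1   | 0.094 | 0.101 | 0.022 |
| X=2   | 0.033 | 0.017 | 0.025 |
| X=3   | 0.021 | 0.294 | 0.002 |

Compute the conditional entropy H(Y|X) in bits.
1.1383 bits

H(Y|X) = H(X,Y) - H(X)

H(X,Y) = -Σ_{x,y} P(x,y) log₂ P(x,y). Per-cell terms -P(x,y)·log₂P(x,y):
  X=0: 0.29151, 0.41690, 0.41814
  X=1: 0.32065, 0.33406, 0.12114
  X=2: 0.16241, 0.09993, 0.13305
  X=3: 0.11704, 0.51924, 0.01793
Sum of the 12 terms: H(X,Y) = 2.9520 bits

Marginal of X (row sums):
  P(X=0) = 0.080 + 0.155 + 0.156 = 0.391
  P(X=1) = 0.094 + 0.101 + 0.022 = 0.217
  P(X=2) = 0.033 + 0.017 + 0.025 = 0.075
  P(X=3) = 0.021 + 0.294 + 0.002 = 0.317
H(X) = -[0.391·log₂(0.391) + 0.217·log₂(0.217) + 0.075·log₂(0.075) + 0.317·log₂(0.317)]
  = 0.52971 + 0.47832 + 0.28027 + 0.52541 = 1.8137 bits

H(Y|X) = H(X,Y) - H(X) = 2.9520 - 1.8137 = 1.1383 bits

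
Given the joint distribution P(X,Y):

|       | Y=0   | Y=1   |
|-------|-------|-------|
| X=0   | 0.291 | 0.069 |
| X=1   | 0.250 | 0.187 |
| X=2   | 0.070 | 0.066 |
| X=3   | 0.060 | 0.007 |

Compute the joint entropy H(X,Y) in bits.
2.5577 bits

H(X,Y) = -Σ_{x,y} P(x,y) log₂ P(x,y). Per-cell terms -P(x,y)·log₂P(x,y):
  X=0: 0.5182, 0.2662
  X=1: 0.5000, 0.4523
  X=2: 0.2686, 0.2588
  X=3: 0.2435, 0.0501
Sum of the 8 terms: H(X,Y) = 2.5577 bits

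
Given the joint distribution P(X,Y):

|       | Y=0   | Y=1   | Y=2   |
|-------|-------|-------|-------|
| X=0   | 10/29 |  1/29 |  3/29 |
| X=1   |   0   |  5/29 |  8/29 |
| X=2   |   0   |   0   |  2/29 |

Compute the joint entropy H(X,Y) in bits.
2.2516 bits

H(X,Y) = -Σ_{x,y} P(x,y) log₂ P(x,y). Per-cell terms -P(x,y)·log₂P(x,y):
  X=0: 0.529673, 0.167517, 0.338588
  X=1: 0.000000, 0.437251, 0.512546
  X=2: 0.000000, 0.000000, 0.266068
  (cells with P = 0 contribute 0)
Sum of the 9 terms: H(X,Y) = 2.2516 bits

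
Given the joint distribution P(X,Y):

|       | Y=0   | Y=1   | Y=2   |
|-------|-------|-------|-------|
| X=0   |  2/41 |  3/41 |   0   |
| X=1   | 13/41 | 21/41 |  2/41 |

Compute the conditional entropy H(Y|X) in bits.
1.1860 bits

H(Y|X) = H(X,Y) - H(X)

H(X,Y) = -Σ_{x,y} P(x,y) log₂ P(x,y). Per-cell terms -P(x,y)·log₂P(x,y):
  X=0: 0.2125635, 0.2760431, 0.0000000
  X=1: 0.5254258, 0.4943884, 0.2125635
  (cells with P = 0 contribute 0)
Sum of the 6 terms: H(X,Y) = 1.720984 bits

Marginal of X (row sums):
  P(X=0) = 2/41 + 3/41 + 0 = 5/41
  P(X=1) = 13/41 + 21/41 + 2/41 = 36/41
H(X) = -[(5/41)·log₂(5/41) + (36/41)·log₂(36/41)]
  = 0.3701980 + 0.1647457 = 0.534944 bits

H(Y|X) = H(X,Y) - H(X) = 1.720984 - 0.534944 = 1.1860 bits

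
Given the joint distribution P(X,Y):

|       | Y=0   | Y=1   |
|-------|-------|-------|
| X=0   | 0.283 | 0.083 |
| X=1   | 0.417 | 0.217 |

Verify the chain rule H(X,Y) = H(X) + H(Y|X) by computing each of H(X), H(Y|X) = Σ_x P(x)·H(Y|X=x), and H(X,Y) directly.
H(X) = 0.9476 bits, H(Y|X) = 0.8704 bits, H(X,Y) = 1.8179 bits

Marginal of X (row sums):
  P(X=0) = 0.283 + 0.083 = 0.366
  P(X=1) = 0.417 + 0.217 = 0.634
H(X) = -[0.366·log₂(0.366) + 0.634·log₂(0.634)]
  = 0.530731 + 0.416820 = 0.9476 bits

H(Y|X) = Σ_x P(x)·H(Y|X=x):
  X=0: P(X=0) = 0.366, P(Y|X=0) = (283/366, 83/366) → H(Y|X=0) = 0.772349
  X=1: P(X=1) = 0.634, P(Y|X=1) = (417/634, 217/634) → H(Y|X=1) = 0.926976
H(Y|X) = 0.366·0.772349 + 0.634·0.926976 = 0.8704 bits

H(X,Y) = -Σ_{x,y} P(x,y) log₂ P(x,y). Per-cell terms -P(x,y)·log₂P(x,y):
  X=0: 0.515379, 0.298032
  X=1: 0.526204, 0.478319
Sum of the 4 terms: H(X,Y) = 1.8179 bits

Chain rule check:
  H(X) + H(Y|X) = 0.9476 + 0.8704 = 1.8180 bits
  H(X,Y) = 1.8179 bits
✓ Chain rule verified (Δ = 0.0001 is 4-dp rounding noise: each of the three values was rounded independently).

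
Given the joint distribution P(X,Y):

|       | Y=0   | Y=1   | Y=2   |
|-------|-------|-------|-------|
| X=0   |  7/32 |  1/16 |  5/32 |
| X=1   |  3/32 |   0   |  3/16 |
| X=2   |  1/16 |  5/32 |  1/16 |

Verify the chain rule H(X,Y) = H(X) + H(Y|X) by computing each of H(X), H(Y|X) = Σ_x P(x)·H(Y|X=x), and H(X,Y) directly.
H(X) = 1.5512 bits, H(Y|X) = 1.2883 bits, H(X,Y) = 2.8395 bits

Marginal of X (row sums):
  P(X=0) = 7/32 + 1/16 + 5/32 = 7/16
  P(X=1) = 3/32 + 0 + 3/16 = 9/32
  P(X=2) = 1/16 + 5/32 + 1/16 = 9/32
H(X) = -[(7/16)·log₂(7/16) + (9/32)·log₂(9/32) + (9/32)·log₂(9/32)]
  = 0.52178 + 0.51471 + 0.51471 = 1.5512 bits

H(Y|X) = Σ_x P(x)·H(Y|X=x):
  X=0: P(X=0) = 7/16, P(Y|X=0) = (1/2, 1/7, 5/14) → H(Y|X=0) = 1.43156
  X=1: P(X=1) = 9/32, P(Y|X=1) = (1/3, 0, 2/3) → H(Y|X=1) = 0.91830
  X=2: P(X=2) = 9/32, P(Y|X=2) = (2/9, 5/9, 2/9) → H(Y|X=2) = 1.43552
H(Y|X) = (7/16)·1.43156 + (9/32)·0.91830 + (9/32)·1.43552 = 1.2883 bits

H(X,Y) = -Σ_{x,y} P(x,y) log₂ P(x,y). Per-cell terms -P(x,y)·log₂P(x,y):
  X=0: 0.47964, 0.25000, 0.41845
  X=1: 0.32016, 0.00000, 0.45282
  X=2: 0.25000, 0.41845, 0.25000
  (cells with P = 0 contribute 0)
Sum of the 9 terms: H(X,Y) = 2.8395 bits

Chain rule check:
  H(X) + H(Y|X) = 1.5512 + 1.2883 = 2.8395 bits
  H(X,Y) = 2.8395 bits
✓ Chain rule verified.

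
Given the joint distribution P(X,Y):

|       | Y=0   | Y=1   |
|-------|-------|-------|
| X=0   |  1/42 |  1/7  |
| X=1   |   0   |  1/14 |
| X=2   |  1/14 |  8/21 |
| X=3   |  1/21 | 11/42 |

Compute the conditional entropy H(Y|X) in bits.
0.5750 bits

H(Y|X) = H(X,Y) - H(X)

H(X,Y) = -Σ_{x,y} P(x,y) log₂ P(x,y). Per-cell terms -P(x,y)·log₂P(x,y):
  X=0: 0.12839, 0.40105
  X=1: 0.00000, 0.27195
  X=2: 0.27195, 0.53041
  X=3: 0.20916, 0.50623
  (cells with P = 0 contribute 0)
Sum of the 8 terms: H(X,Y) = 2.31914 bits

Marginal of X (row sums):
  P(X=0) = 1/42 + 1/7 = 1/6
  P(X=1) = 0 + 1/14 = 1/14
  P(X=2) = 1/14 + 8/21 = 19/42
  P(X=3) = 1/21 + 11/42 = 13/42
H(X) = -[(1/6)·log₂(1/6) + (1/14)·log₂(1/14) + (19/42)·log₂(19/42) + (13/42)·log₂(13/42)]
  = 0.43083 + 0.27195 + 0.51770 + 0.52368 = 1.74416 bits

H(Y|X) = H(X,Y) - H(X) = 2.31914 - 1.74416 = 0.5750 bits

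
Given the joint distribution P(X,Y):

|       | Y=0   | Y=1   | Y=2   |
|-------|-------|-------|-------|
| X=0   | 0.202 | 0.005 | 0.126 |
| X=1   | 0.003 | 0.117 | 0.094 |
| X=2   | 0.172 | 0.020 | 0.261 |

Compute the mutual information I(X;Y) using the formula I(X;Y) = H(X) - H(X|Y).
0.3158 bits

I(X;Y) = H(X) - H(X|Y)

Marginal of X (row sums):
  P(X=0) = 0.202 + 0.005 + 0.126 = 0.333
  P(X=1) = 0.003 + 0.117 + 0.094 = 0.214
  P(X=2) = 0.172 + 0.020 + 0.261 = 0.453
H(X) = -[0.333·log₂(0.333) + 0.214·log₂(0.214) + 0.453·log₂(0.453)]
  = 0.5283 + 0.4760 + 0.5175 = 1.5218 bits

Marginal of Y (column sums):
  P(Y=0) = 0.202 + 0.003 + 0.172 = 0.377
  P(Y=1) = 0.005 + 0.117 + 0.020 = 0.142
  P(Y=2) = 0.126 + 0.094 + 0.261 = 0.481
H(X|Y) = Σ_y P(y)·H(X|Y=y):
  Y=0: P(Y=0) = 0.377, P(X|Y=0) = (202/377, 3/377, 172/377) → H(X|Y=0) = 1.0544
  Y=1: P(Y=1) = 0.142, P(X|Y=1) = (5/142, 117/142, 10/71) → H(X|Y=1) = 0.7985
  Y=2: P(Y=2) = 0.481, P(X|Y=2) = (126/481, 94/481, 261/481) → H(X|Y=2) = 1.4451
H(X|Y) = 0.377·1.0544 + 0.142·0.7985 + 0.481·1.4451 = 1.2060 bits

I(X;Y) = H(X) - H(X|Y) = 1.5218 - 1.2060 = 0.3158 bits

Cross-check via I(X;Y) = H(X) + H(Y) - H(X,Y): computing H(Y) from the column sums and H(X,Y) from the 9 cells in the same way gives H(Y) = 1.4383 bits and H(X,Y) = 2.6443 bits, so
I(X;Y) = 1.5218 + 1.4383 - 2.6443 = 0.3158 bits ✓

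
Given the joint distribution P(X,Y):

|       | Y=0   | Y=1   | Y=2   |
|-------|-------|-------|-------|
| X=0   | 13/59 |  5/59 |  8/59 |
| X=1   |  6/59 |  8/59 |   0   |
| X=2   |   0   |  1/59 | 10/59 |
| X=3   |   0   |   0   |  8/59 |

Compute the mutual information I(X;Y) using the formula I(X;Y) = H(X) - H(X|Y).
0.5716 bits

I(X;Y) = H(X) - H(X|Y)

Marginal of X (row sums):
  P(X=0) = 13/59 + 5/59 + 8/59 = 26/59
  P(X=1) = 6/59 + 8/59 + 0 = 14/59
  P(X=2) = 0 + 1/59 + 10/59 = 11/59
  P(X=3) = 0 + 0 + 8/59 = 8/59
H(X) = -[(26/59)·log₂(26/59) + (14/59)·log₂(14/59) + (11/59)·log₂(11/59) + (8/59)·log₂(8/59)]
  = 0.520971 + 0.492441 + 0.451785 + 0.390867 = 1.856064 bits

Marginal of Y (column sums):
  P(Y=0) = 13/59 + 6/59 + 0 + 0 = 19/59
  P(Y=1) = 5/59 + 8/59 + 1/59 + 0 = 14/59
  P(Y=2) = 8/59 + 0 + 10/59 + 8/59 = 26/59
H(X|Y) = Σ_y P(y)·H(X|Y=y):
  Y=0: P(Y=0) = 19/59, P(X|Y=0) = (13/19, 6/19, 0, 0) → H(X|Y=0) = 0.899744
  Y=1: P(Y=1) = 14/59, P(X|Y=1) = (5/14, 4/7, 1/14, 0) → H(X|Y=1) = 1.263809
  Y=2: P(Y=2) = 26/59, P(X|Y=2) = (4/13, 0, 5/13, 4/13) → H(X|Y=2) = 1.576621
H(X|Y) = (19/59)·0.899744 + (14/59)·1.263809 + (26/59)·1.576621 = 1.284417 bits

I(X;Y) = H(X) - H(X|Y) = 1.856064 - 1.284417 = 0.5716 bits

Cross-check via I(X;Y) = H(X) + H(Y) - H(X,Y): computing H(Y) from the column sums and H(X,Y) from the 12 cells in the same way gives H(Y) = 1.539846 bits and H(X,Y) = 2.824263 bits, so
I(X;Y) = 1.856064 + 1.539846 - 2.824263 = 0.5716 bits ✓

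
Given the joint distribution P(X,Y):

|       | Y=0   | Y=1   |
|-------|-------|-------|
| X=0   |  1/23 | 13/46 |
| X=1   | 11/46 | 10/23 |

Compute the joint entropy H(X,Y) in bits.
1.7280 bits

H(X,Y) = -Σ_{x,y} P(x,y) log₂ P(x,y). Per-cell terms -P(x,y)·log₂P(x,y):
  X=0: 0.19668, 0.51523
  X=1: 0.49360, 0.52245
Sum of the 4 terms: H(X,Y) = 1.7280 bits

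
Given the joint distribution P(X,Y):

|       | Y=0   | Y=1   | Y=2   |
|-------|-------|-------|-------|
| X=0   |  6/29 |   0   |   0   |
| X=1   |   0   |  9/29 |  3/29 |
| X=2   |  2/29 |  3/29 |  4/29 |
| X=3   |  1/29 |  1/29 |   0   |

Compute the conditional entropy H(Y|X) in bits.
0.8796 bits

H(Y|X) = H(X,Y) - H(X)

H(X,Y) = -Σ_{x,y} P(x,y) log₂ P(x,y). Per-cell terms -P(x,y)·log₂P(x,y):
  X=0: 0.4702797, 0.0000000, 0.0000000
  X=1: 0.0000000, 0.5238794, 0.3385881
  X=2: 0.2660677, 0.3385881, 0.3942043
  X=3: 0.1675166, 0.1675166, 0.0000000
  (cells with P = 0 contribute 0)
Sum of the 12 terms: H(X,Y) = 2.6666405 bits

Marginal of X (row sums):
  P(X=0) = 6/29 + 0 + 0 = 6/29
  P(X=1) = 0 + 9/29 + 3/29 = 12/29
  P(X=2) = 2/29 + 3/29 + 4/29 = 9/29
  P(X=3) = 1/29 + 1/29 + 0 = 2/29
H(X) = -[(6/29)·log₂(6/29) + (12/29)·log₂(12/29) + (9/29)·log₂(9/29) + (2/29)·log₂(2/29)]
  = 0.4702797 + 0.5267663 + 0.5238794 + 0.2660677 = 1.7869931 bits

H(Y|X) = H(X,Y) - H(X) = 2.6666405 - 1.7869931 = 0.8796 bits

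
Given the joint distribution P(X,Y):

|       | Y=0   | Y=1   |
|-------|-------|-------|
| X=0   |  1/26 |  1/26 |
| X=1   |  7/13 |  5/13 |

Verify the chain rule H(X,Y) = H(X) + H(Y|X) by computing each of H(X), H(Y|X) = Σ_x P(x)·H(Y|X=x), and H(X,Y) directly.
H(X) = 0.3912 bits, H(Y|X) = 0.9814 bits, H(X,Y) = 1.3727 bits

Marginal of X (row sums):
  P(X=0) = 1/26 + 1/26 = 1/13
  P(X=1) = 7/13 + 5/13 = 12/13
H(X) = -[(1/13)·log₂(1/13) + (12/13)·log₂(12/13)]
  = 0.2846 + 0.1066 = 0.3912 bits

H(Y|X) = Σ_x P(x)·H(Y|X=x):
  X=0: P(X=0) = 1/13, P(Y|X=0) = (1/2, 1/2) → H(Y|X=0) = 1.0000
  X=1: P(X=1) = 12/13, P(Y|X=1) = (7/12, 5/12) → H(Y|X=1) = 0.9799
H(Y|X) = (1/13)·1.0000 + (12/13)·0.9799 = 0.9814 bits

H(X,Y) = -Σ_{x,y} P(x,y) log₂ P(x,y). Per-cell terms -P(x,y)·log₂P(x,y):
  X=0: 0.1808, 0.1808
  X=1: 0.4809, 0.5302
Sum of the 4 terms: H(X,Y) = 1.3727 bits

Chain rule check:
  H(X) + H(Y|X) = 0.3912 + 0.9814 = 1.3726 bits
  H(X,Y) = 1.3727 bits
✓ Chain rule verified (Δ = 0.0001 is 4-dp rounding noise: each of the three values was rounded independently).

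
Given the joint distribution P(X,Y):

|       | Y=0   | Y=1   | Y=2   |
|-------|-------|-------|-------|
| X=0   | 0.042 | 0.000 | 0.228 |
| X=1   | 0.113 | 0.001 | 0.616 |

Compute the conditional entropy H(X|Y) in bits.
0.8410 bits

H(X|Y) = H(X,Y) - H(Y)

H(X,Y) = -Σ_{x,y} P(x,y) log₂ P(x,y). Per-cell terms -P(x,y)·log₂P(x,y):
  X=0: 0.19209, 0.00000, 0.48630
  X=1: 0.35545, 0.00997, 0.43058
  (cells with P = 0 contribute 0)
Sum of the 6 terms: H(X,Y) = 1.4744 bits

Marginal of Y (column sums):
  P(Y=0) = 0.042 + 0.113 = 0.155
  P(Y=1) = 0.000 + 0.001 = 0.001
  P(Y=2) = 0.228 + 0.616 = 0.844
H(Y) = -[0.155·log₂(0.155) + 0.001·log₂(0.001) + 0.844·log₂(0.844)]
  = 0.41690 + 0.00997 + 0.20651 = 0.6334 bits

H(X|Y) = H(X,Y) - H(Y) = 1.4744 - 0.6334 = 0.8410 bits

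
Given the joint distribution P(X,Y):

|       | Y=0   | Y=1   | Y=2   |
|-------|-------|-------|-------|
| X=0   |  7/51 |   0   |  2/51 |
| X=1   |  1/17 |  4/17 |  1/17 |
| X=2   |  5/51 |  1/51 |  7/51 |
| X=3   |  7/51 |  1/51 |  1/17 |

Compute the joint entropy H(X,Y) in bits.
3.1264 bits

H(X,Y) = -Σ_{x,y} P(x,y) log₂ P(x,y). Per-cell terms -P(x,y)·log₂P(x,y):
  X=0: 0.39324, 0.00000, 0.18323
  X=1: 0.24044, 0.49117, 0.24044
  X=2: 0.32848, 0.11122, 0.39324
  X=3: 0.39324, 0.11122, 0.24044
  (cells with P = 0 contribute 0)
Sum of the 12 terms: H(X,Y) = 3.1264 bits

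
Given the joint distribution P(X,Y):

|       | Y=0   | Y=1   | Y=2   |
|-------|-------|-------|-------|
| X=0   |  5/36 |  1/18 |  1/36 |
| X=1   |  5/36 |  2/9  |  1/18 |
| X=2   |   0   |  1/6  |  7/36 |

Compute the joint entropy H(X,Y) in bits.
2.7705 bits

H(X,Y) = -Σ_{x,y} P(x,y) log₂ P(x,y). Per-cell terms -P(x,y)·log₂P(x,y):
  X=0: 0.39556, 0.23166, 0.14361
  X=1: 0.39556, 0.48221, 0.23166
  X=2: 0.00000, 0.43083, 0.45939
  (cells with P = 0 contribute 0)
Sum of the 9 terms: H(X,Y) = 2.7705 bits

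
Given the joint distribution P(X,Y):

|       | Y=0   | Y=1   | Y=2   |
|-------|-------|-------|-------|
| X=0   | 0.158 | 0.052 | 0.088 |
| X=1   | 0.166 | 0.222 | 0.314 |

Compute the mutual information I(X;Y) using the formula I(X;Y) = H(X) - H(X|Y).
0.0581 bits

I(X;Y) = H(X) - H(X|Y)

Marginal of X (row sums):
  P(X=0) = 0.158 + 0.052 + 0.088 = 0.298
  P(X=1) = 0.166 + 0.222 + 0.314 = 0.702
H(X) = -[0.298·log₂(0.298) + 0.702·log₂(0.702)]
  = 0.5205 + 0.3583 = 0.8788 bits

Marginal of Y (column sums):
  P(Y=0) = 0.158 + 0.166 = 0.324
  P(Y=1) = 0.052 + 0.222 = 0.274
  P(Y=2) = 0.088 + 0.314 = 0.402
H(X|Y) = Σ_y P(y)·H(X|Y=y):
  Y=0: P(Y=0) = 0.324, P(X|Y=0) = (79/162, 83/162) → H(X|Y=0) = 0.9996
  Y=1: P(Y=1) = 0.274, P(X|Y=1) = (26/137, 111/137) → H(X|Y=1) = 0.7010
  Y=2: P(Y=2) = 0.402, P(X|Y=2) = (44/201, 157/201) → H(X|Y=2) = 0.7582
H(X|Y) = 0.324·0.9996 + 0.274·0.7010 + 0.402·0.7582 = 0.8207 bits

I(X;Y) = H(X) - H(X|Y) = 0.8788 - 0.8207 = 0.0581 bits

Cross-check via I(X;Y) = H(X) + H(Y) - H(X,Y): computing H(Y) from the column sums and H(X,Y) from the 6 cells in the same way gives H(Y) = 1.5671 bits and H(X,Y) = 2.3878 bits, so
I(X;Y) = 0.8788 + 1.5671 - 2.3878 = 0.0581 bits ✓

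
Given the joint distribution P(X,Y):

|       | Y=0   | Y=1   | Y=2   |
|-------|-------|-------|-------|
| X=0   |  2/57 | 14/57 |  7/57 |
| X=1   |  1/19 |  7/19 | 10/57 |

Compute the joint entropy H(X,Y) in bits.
2.2335 bits

H(X,Y) = -Σ_{x,y} P(x,y) log₂ P(x,y). Per-cell terms -P(x,y)·log₂P(x,y):
  X=0: 0.1696, 0.4975, 0.3716
  X=1: 0.2236, 0.5307, 0.4405
Sum of the 6 terms: H(X,Y) = 2.2335 bits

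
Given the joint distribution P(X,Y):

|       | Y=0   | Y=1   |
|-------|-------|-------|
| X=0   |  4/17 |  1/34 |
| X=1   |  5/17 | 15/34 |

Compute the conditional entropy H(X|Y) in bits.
0.6834 bits

H(X|Y) = H(X,Y) - H(Y)

H(X,Y) = -Σ_{x,y} P(x,y) log₂ P(x,y). Per-cell terms -P(x,y)·log₂P(x,y):
  X=0: 0.4912, 0.1496
  X=1: 0.5193, 0.5208
Sum of the 4 terms: H(X,Y) = 1.6809 bits

Marginal of Y (column sums):
  P(Y=0) = 4/17 + 5/17 = 9/17
  P(Y=1) = 1/34 + 15/34 = 8/17
H(Y) = -[(9/17)·log₂(9/17) + (8/17)·log₂(8/17)]
  = 0.4858 + 0.5117 = 0.9975 bits

H(X|Y) = H(X,Y) - H(Y) = 1.6809 - 0.9975 = 0.6834 bits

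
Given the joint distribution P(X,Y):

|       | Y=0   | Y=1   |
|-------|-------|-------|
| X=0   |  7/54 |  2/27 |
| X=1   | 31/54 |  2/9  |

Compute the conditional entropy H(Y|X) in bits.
0.8728 bits

H(Y|X) = H(X,Y) - H(X)

H(X,Y) = -Σ_{x,y} P(x,y) log₂ P(x,y). Per-cell terms -P(x,y)·log₂P(x,y):
  X=0: 0.3821, 0.2781
  X=1: 0.4597, 0.4822
Sum of the 4 terms: H(X,Y) = 1.6021 bits

Marginal of X (row sums):
  P(X=0) = 7/54 + 2/27 = 11/54
  P(X=1) = 31/54 + 2/9 = 43/54
H(X) = -[(11/54)·log₂(11/54) + (43/54)·log₂(43/54)]
  = 0.4676 + 0.2617 = 0.7293 bits

H(Y|X) = H(X,Y) - H(X) = 1.6021 - 0.7293 = 0.8728 bits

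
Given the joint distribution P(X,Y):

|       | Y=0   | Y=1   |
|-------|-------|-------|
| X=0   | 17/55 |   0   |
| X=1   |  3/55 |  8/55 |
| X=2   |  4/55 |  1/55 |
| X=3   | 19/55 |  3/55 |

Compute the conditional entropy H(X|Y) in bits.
1.5389 bits

H(X|Y) = H(X,Y) - H(Y)

H(X,Y) = -Σ_{x,y} P(x,y) log₂ P(x,y). Per-cell terms -P(x,y)·log₂P(x,y):
  X=0: 0.52357, 0.00000
  X=1: 0.22889, 0.40456
  X=2: 0.27501, 0.10512
  X=3: 0.52973, 0.22889
  (cells with P = 0 contribute 0)
Sum of the 8 terms: H(X,Y) = 2.29577 bits

Marginal of Y (column sums):
  P(Y=0) = 17/55 + 3/55 + 4/55 + 19/55 = 43/55
  P(Y=1) = 0 + 8/55 + 1/55 + 3/55 = 12/55
H(Y) = -[(43/55)·log₂(43/55) + (12/55)·log₂(12/55)]
  = 0.27762 + 0.47921 = 0.75683 bits

H(X|Y) = H(X,Y) - H(Y) = 2.29577 - 0.75683 = 1.5389 bits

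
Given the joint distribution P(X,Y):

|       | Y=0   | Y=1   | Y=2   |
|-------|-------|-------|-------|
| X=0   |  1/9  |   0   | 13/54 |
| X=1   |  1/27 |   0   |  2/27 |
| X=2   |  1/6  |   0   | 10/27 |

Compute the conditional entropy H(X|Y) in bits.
1.3639 bits

H(X|Y) = H(X,Y) - H(Y)

H(X,Y) = -Σ_{x,y} P(x,y) log₂ P(x,y). Per-cell terms -P(x,y)·log₂P(x,y):
  X=0: 0.3522139, 0.0000000, 0.4945893
  X=1: 0.1761069, 0.0000000, 0.2781398
  X=2: 0.4308271, 0.0000000, 0.5307257
  (cells with P = 0 contribute 0)
Sum of the 9 terms: H(X,Y) = 2.2626027 bits

Marginal of Y (column sums):
  P(Y=0) = 1/9 + 1/27 + 1/6 = 17/54
  P(Y=1) = 0 + 0 + 0 = 0
  P(Y=2) = 13/54 + 2/27 + 10/27 = 37/54
H(Y) = -[(17/54)·log₂(17/54) + (37/54)·log₂(37/54)]   (outcomes with P = 0 contribute 0)
  = 0.5249300 + 0.3737234 = 0.8986534 bits

H(X|Y) = H(X,Y) - H(Y) = 2.2626027 - 0.8986534 = 1.3639 bits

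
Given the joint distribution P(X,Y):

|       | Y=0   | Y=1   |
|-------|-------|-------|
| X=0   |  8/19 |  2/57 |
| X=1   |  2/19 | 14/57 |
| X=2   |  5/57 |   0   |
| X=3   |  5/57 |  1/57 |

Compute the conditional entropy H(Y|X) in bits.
0.5561 bits

H(Y|X) = H(X,Y) - H(X)

H(X,Y) = -Σ_{x,y} P(x,y) log₂ P(x,y). Per-cell terms -P(x,y)·log₂P(x,y):
  X=0: 0.52544, 0.16958
  X=1: 0.34189, 0.49750
  X=2: 0.30798, 0.00000
  X=3: 0.30798, 0.10233
  (cells with P = 0 contribute 0)
Sum of the 8 terms: H(X,Y) = 2.2527 bits

Marginal of X (row sums):
  P(X=0) = 8/19 + 2/57 = 26/57
  P(X=1) = 2/19 + 14/57 = 20/57
  P(X=2) = 5/57 + 0 = 5/57
  P(X=3) = 5/57 + 1/57 = 2/19
H(X) = -[(26/57)·log₂(26/57) + (20/57)·log₂(20/57) + (5/57)·log₂(5/57) + (2/19)·log₂(2/19)]
  = 0.51656 + 0.53016 + 0.30798 + 0.34189 = 1.6966 bits

H(Y|X) = H(X,Y) - H(X) = 2.2527 - 1.6966 = 0.5561 bits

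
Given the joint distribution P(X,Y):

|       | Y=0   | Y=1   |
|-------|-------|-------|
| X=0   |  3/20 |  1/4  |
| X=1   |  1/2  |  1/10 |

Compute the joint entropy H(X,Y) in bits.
1.7427 bits

H(X,Y) = -Σ_{x,y} P(x,y) log₂ P(x,y). Per-cell terms -P(x,y)·log₂P(x,y):
  X=0: 0.4105, 0.5000
  X=1: 0.5000, 0.3322
Sum of the 4 terms: H(X,Y) = 1.7427 bits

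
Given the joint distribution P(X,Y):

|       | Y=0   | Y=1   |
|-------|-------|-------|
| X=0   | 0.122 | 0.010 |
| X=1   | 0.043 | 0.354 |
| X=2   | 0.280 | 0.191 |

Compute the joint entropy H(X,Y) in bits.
2.1327 bits

H(X,Y) = -Σ_{x,y} P(x,y) log₂ P(x,y). Per-cell terms -P(x,y)·log₂P(x,y):
  X=0: 0.3703, 0.0664
  X=1: 0.1952, 0.5304
  X=2: 0.5142, 0.4562
Sum of the 6 terms: H(X,Y) = 2.1327 bits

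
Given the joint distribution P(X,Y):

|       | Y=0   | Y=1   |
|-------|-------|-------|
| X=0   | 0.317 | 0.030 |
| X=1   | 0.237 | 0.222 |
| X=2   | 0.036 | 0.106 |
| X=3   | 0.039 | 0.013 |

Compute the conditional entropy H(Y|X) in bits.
0.7641 bits

H(Y|X) = H(X,Y) - H(X)

H(X,Y) = -Σ_{x,y} P(x,y) log₂ P(x,y). Per-cell terms -P(x,y)·log₂P(x,y):
  X=0: 0.52541, 0.15177
  X=1: 0.49226, 0.48204
  X=2: 0.17265, 0.34321
  X=3: 0.18253, 0.08145
Sum of the 8 terms: H(X,Y) = 2.4313 bits

Marginal of X (row sums):
  P(X=0) = 0.317 + 0.030 = 0.347
  P(X=1) = 0.237 + 0.222 = 0.459
  P(X=2) = 0.036 + 0.106 = 0.142
  P(X=3) = 0.039 + 0.013 = 0.052
H(X) = -[0.347·log₂(0.347) + 0.459·log₂(0.459) + 0.142·log₂(0.142) + 0.052·log₂(0.052)]
  = 0.52987 + 0.51566 + 0.39988 + 0.22180 = 1.6672 bits

H(Y|X) = H(X,Y) - H(X) = 2.4313 - 1.6672 = 0.7641 bits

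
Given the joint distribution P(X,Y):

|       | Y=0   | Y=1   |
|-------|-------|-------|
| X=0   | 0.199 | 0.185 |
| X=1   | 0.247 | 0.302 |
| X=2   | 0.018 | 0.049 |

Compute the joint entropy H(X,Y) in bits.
2.2514 bits

H(X,Y) = -Σ_{x,y} P(x,y) log₂ P(x,y). Per-cell terms -P(x,y)·log₂P(x,y):
  X=0: 0.4635, 0.4504
  X=1: 0.4983, 0.5217
  X=2: 0.1043, 0.2132
Sum of the 6 terms: H(X,Y) = 2.2514 bits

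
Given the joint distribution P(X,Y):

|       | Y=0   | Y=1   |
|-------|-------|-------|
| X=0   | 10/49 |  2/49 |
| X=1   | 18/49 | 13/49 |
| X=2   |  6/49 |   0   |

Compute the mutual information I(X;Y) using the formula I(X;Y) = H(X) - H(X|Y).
0.1087 bits

I(X;Y) = H(X) - H(X|Y)

Marginal of X (row sums):
  P(X=0) = 10/49 + 2/49 = 12/49
  P(X=1) = 18/49 + 13/49 = 31/49
  P(X=2) = 6/49 + 0 = 6/49
H(X) = -[(12/49)·log₂(12/49) + (31/49)·log₂(31/49) + (6/49)·log₂(6/49)]
  = 0.49708 + 0.41788 + 0.37099 = 1.28595 bits

Marginal of Y (column sums):
  P(Y=0) = 10/49 + 18/49 + 6/49 = 34/49
  P(Y=1) = 2/49 + 13/49 + 0 = 15/49
H(X|Y) = Σ_y P(y)·H(X|Y=y):
  Y=0: P(Y=0) = 34/49, P(X|Y=0) = (5/17, 9/17, 3/17) → H(X|Y=0) = 1.44665
  Y=1: P(Y=1) = 15/49, P(X|Y=1) = (2/15, 13/15, 0) → H(X|Y=1) = 0.56651
H(X|Y) = (34/49)·1.44665 + (15/49)·0.56651 = 1.17722 bits

I(X;Y) = H(X) - H(X|Y) = 1.28595 - 1.17722 = 0.1087 bits

Cross-check via I(X;Y) = H(X) + H(Y) - H(X,Y): computing H(Y) from the column sums and H(X,Y) from the 6 cells in the same way gives H(Y) = 0.88865 bits and H(X,Y) = 2.06586 bits, so
I(X;Y) = 1.28595 + 0.88865 - 2.06586 = 0.1087 bits ✓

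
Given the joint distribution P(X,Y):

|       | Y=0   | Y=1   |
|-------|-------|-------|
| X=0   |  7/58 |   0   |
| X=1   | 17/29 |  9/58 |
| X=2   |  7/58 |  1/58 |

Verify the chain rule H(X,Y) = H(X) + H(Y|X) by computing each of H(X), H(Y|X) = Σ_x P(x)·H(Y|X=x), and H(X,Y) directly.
H(X) = 1.0824 bits, H(Y|X) = 0.6237 bits, H(X,Y) = 1.7062 bits

Marginal of X (row sums):
  P(X=0) = 7/58 + 0 = 7/58
  P(X=1) = 17/29 + 9/58 = 43/58
  P(X=2) = 7/58 + 1/58 = 4/29
H(X) = -[(7/58)·log₂(7/58) + (43/58)·log₂(43/58) + (4/29)·log₂(4/29)]
  = 0.368179 + 0.320065 + 0.394204 = 1.0824 bits

H(Y|X) = Σ_x P(x)·H(Y|X=x):
  X=0: P(X=0) = 7/58, P(Y|X=0) = (1, 0) → H(Y|X=0) = 0.000000
  X=1: P(X=1) = 43/58, P(Y|X=1) = (34/43, 9/43) → H(Y|X=1) = 0.740147
  X=2: P(X=2) = 4/29, P(Y|X=2) = (7/8, 1/8) → H(Y|X=2) = 0.543564
H(Y|X) = (7/58)·0.000000 + (43/58)·0.740147 + (4/29)·0.543564 = 0.6237 bits

H(X,Y) = -Σ_{x,y} P(x,y) log₂ P(x,y). Per-cell terms -P(x,y)·log₂P(x,y):
  X=0: 0.368179, 0.000000
  X=1: 0.451683, 0.417112
  X=2: 0.368179, 0.101000
  (cells with P = 0 contribute 0)
Sum of the 6 terms: H(X,Y) = 1.7062 bits

Chain rule check:
  H(X) + H(Y|X) = 1.0824 + 0.6237 = 1.7061 bits
  H(X,Y) = 1.7062 bits
✓ Chain rule verified (Δ = 0.0001 is 4-dp rounding noise: each of the three values was rounded independently).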